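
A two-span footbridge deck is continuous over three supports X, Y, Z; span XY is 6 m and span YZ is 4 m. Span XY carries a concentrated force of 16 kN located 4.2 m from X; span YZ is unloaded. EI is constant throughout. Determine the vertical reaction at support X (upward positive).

Release continuity at Y by inserting a hinge; the redundant is the internal moment M_Y. The primary structure is two simply-supported spans XY and YZ.
Rotations at Y on the released spans (each span's end-slope, ×1/EI):
  span XY: point load 16 at a = 4.2: Pab(L + a)/(6LEI) = 34.27/EI
  relative rotation θ_0 = (34.27 + 0)/EI = 34.27/EI
A unit hogging moment at Y produces rotation L₁/(3EI) + L₂/(3EI) = 3.333/EI.
Slope continuity at Y: θ_0 = M_Y·3.333/EI, so M_Y = 34.27/3.333 = 10.28 kN·m (hogging).
Span XY, ΣM about X with M_Y applied at Y: R_Y^{XY}·6 = 67.2 + 10.28, so R_Y^{XY} = 12.91 kN and R_X = 16 − 12.91 = 3.086 kN.

R_X = 3.086 kN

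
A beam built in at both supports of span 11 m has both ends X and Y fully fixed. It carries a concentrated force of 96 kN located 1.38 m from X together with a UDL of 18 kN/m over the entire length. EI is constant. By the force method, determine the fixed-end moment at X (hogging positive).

M_X = 282.8 kN·m

Release both end moments; the primary structure is a simply-supported span XY with redundants M_X and M_Y.
On the primary (simply-supported) span, the end slopes from the loading are:
  at X: point load 96 at a = 1.38: Pab(L + b)/(6LEI) = 398.2/EI
  at Y: point load 96 at a = 1.38: Pab(L + a)/(6LEI) = 239.1/EI
  at X: UDL 18: wL³/(24EI) = 998.2/EI
  at Y: UDL 18: wL³/(24EI) = 998.2/EI
  θ_X0 = 1396/EI,  θ_Y0 = 1237/EI
Flexibility coefficients: a unit moment at one end gives L/(3EI) there and L/(6EI) at the far end, so f₁₁ = f₂₂ = 3.667/EI and f₁₂ = f₂₁ = 1.833/EI.
Compatibility — zero rotation at each built-in end:
  3.667 M_X + 1.833 M_Y = 1396
  1.833 M_X + 3.667 M_Y = 1237
Solving the pair gives M_X = 282.8 kN·m and M_Y = 196 kN·m (hogging).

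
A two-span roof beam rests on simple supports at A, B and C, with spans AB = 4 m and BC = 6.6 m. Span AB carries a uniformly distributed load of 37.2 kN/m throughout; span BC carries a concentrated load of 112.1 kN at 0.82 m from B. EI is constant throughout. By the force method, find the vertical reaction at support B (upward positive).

Insert a hinge at B; M_B is the redundant, and each span becomes simply supported.
Rotations at B on the released spans (each span's end-slope, ×1/EI):
  span AB: UDL 37.2: wL³/(24EI) = 99.2/EI
  span BC: point load 112.1 at a = 0.82: Pab(L + b)/(6LEI) = 166.1/EI
  relative rotation θ_0 = (99.2 + 166.1)/EI = 265.3/EI
A unit hogging moment at B produces rotation L₁/(3EI) + L₂/(3EI) = 3.533/EI.
Compatibility: M_B·(L₁+L₂)/(3EI) = θ_0, giving M_B = 75.09 kN·m (hogging).
Span AB, ΣM about A with M_B applied at B: R_B^{AB}·4 = 297.6 + 75.09, so R_B^{AB} = 93.17 kN and R_A = 148.8 − 93.17 = 55.63 kN.
Span BC, ΣM about C: R_B^{BC}·6.6 = 647.9 + 75.09, so R_B^{BC} = 109.5 kN and R_C = 112.1 − 109.5 = 2.551 kN.
R_B = 93.17 + 109.5 = 202.7 kN.

R_B = 202.7 kN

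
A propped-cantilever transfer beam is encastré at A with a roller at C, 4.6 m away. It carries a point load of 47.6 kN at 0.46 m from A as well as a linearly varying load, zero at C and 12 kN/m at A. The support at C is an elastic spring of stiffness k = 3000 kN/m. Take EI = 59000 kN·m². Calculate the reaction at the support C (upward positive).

Remove the prop at C; the released (primary) structure is a cantilever built in at A.
Free-end deflection of the primary structure under the applied loading (downward +):
  point load 47.6 at a = 0.46: Pa²(3L − a)/(6EI) = 22.39/EI
  triangular load, peak 12 at the fixed end: w₀L⁴/(30EI) = 179.1/EI
  δ_0 = 201.5/EI
Flexibility coefficient — unit upward force at C: δ_{CC} = L³/(3EI) = 32.45/EI.
With EI = 59000 kN·m²: δ_0 = 0.003415 m and δ_{CC} = 0.00055 m/kN.
Compatibility — the spring shortens by R_C/k under the reaction it provides: δ_0 − R_C·δ_{CC} = R_C/k. With 1/k = 0.000333 m/kN, R_C = δ_0 / (δ_{CC} + 1/k) = 0.003415 / (0.00055 + 0.000333) = 3.867 kN.

R_C = 3.867 kN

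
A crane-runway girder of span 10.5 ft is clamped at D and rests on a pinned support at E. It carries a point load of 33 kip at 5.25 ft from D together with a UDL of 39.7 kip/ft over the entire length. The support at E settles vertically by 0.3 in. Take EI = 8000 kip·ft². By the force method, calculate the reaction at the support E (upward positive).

R_E = 166.1 kip

Choose R_E as the redundant. The primary structure is the cantilever fixed at D.
Deflection at E on the released cantilever, summing each load's contribution:
  point load 33 at a = 5.25: Pa²(3L − a)/(6EI) = 3979/EI
  UDL 39.7: wL⁴/(8EI) = 60319/EI
  δ_0 = 64299/EI
Tip deflection under a unit load at E: L³/(3EI) = 385.9/EI.
With EI = 8000 kip·ft²: δ_0 = 8.0374 ft and δ_{EE} = 0.048234 ft/kip.
Compatibility — the beam at E must follow the support down by 0.025 ft: δ_0 − R_E·δ_{EE} = 0.025, so R_E = (8.0374 − 0.025)/0.048234 = 166.1 kip.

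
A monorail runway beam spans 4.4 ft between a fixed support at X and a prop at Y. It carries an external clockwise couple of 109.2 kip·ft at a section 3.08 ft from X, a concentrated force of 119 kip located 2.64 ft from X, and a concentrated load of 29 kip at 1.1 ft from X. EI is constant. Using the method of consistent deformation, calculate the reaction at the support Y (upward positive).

Take the reaction at Y as the redundant and release it; the primary structure is a cantilever fixed at X.
Free-end deflection of the primary structure under the applied loading (downward +):
  clockwise couple 109.2 at a = 3.08: M₀a(2L − a)/(2EI) = 961.9/EI
  point load 119 at a = 2.64: Pa²(3L − a)/(6EI) = 1460/EI
  point load 29 at a = 1.1: Pa²(3L − a)/(6EI) = 70.76/EI
  δ_0 = 2492/EI
Tip deflection under a unit load at Y: L³/(3EI) = 28.39/EI.
The prop prevents deflection at Y: R_Y = δ_0/δ_{YY} = 2492/28.39 = 87.78 kip.

R_Y = 87.78 kip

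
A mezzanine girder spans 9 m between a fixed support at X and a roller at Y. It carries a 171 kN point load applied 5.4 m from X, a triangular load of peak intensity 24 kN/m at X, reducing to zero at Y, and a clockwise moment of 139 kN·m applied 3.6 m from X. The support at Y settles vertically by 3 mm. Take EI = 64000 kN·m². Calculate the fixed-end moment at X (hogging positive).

M_X = 400.8 kN·m

Remove the prop at Y; the released (primary) structure is a cantilever built in at X.
Deflection at Y on the released cantilever, summing each load's contribution:
  point load 171 at a = 5.4: Pa²(3L − a)/(6EI) = 17951/EI
  triangular load, peak 24 at the fixed end: w₀L⁴/(30EI) = 5249/EI
  clockwise couple 139 at a = 3.6: M₀a(2L − a)/(2EI) = 3603/EI
  δ_0 = 26803/EI
Tip deflection under a unit load at Y: L³/(3EI) = 243/EI.
With EI = 64000 kN·m²: δ_0 = 0.41879 m and δ_{YY} = 0.003797 m/kN.
Compatibility — the beam at Y must follow the support down by 0.003 m: δ_0 − R_Y·δ_{YY} = 0.003, so R_Y = (0.41879 − 0.003)/0.003797 = 109.5 kN.
Moment equilibrium about X: M_X = Σ(load moments about X) − R_Y·L = 1386 − 109.5×9 = 400.8 kN·m.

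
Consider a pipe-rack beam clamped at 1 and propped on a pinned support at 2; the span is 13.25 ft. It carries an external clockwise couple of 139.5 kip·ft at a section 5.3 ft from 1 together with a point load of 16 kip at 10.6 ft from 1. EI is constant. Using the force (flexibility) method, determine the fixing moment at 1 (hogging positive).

M_1 = 25.93 kip·ft

Release the roller at 2. Primary structure: cantilever fixed at 1.
Deflection at 2 on the released cantilever, summing each load's contribution:
  clockwise couple 139.5 at a = 5.3: M₀a(2L − a)/(2EI) = 7837/EI
  point load 16 at a = 10.6: Pa²(3L − a)/(6EI) = 8734/EI
  δ_0 = 16571/EI
Tip deflection under a unit load at 2: L³/(3EI) = 775.4/EI.
Compatibility at 2: δ_0 − R_2·δ_{22} = 0, so R_2 = 16571/775.4 = 21.37 kip.
Moment equilibrium about 1: M_1 = Σ(load moments about 1) − R_2·L = 309.1 − 21.37×13.25 = 25.93 kip·ft.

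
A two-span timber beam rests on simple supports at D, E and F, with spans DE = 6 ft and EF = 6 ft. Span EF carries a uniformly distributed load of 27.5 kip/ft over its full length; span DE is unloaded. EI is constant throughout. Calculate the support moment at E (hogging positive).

Insert a hinge at E; M_E is the redundant, and each span becomes simply supported.
Discontinuity in slope at E on the released structure — sum the simple-span end rotations:
  span EF: UDL 27.5: wL³/(24EI) = 247.5/EI
  relative rotation θ_0 = (0 + 247.5)/EI = 247.5/EI
A unit hogging moment at E produces rotation L₁/(3EI) + L₂/(3EI) = 4/EI.
Slope continuity at E: θ_0 = M_E·4/EI, so M_E = 247.5/4 = 61.88 kip·ft (hogging).

M_E = 61.88 kip·ft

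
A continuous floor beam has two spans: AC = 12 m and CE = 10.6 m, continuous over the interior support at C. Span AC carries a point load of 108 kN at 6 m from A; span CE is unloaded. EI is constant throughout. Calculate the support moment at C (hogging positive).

Release continuity at C by inserting a hinge; the redundant is the internal moment M_C. The primary structure is two simply-supported spans AC and CE.
Rotations at C on the released spans (each span's end-slope, ×1/EI):
  span AC: point load 108 at a = 6: Pab(L + a)/(6LEI) = 972/EI
  relative rotation θ_0 = (972 + 0)/EI = 972/EI
A unit hogging moment at C produces rotation L₁/(3EI) + L₂/(3EI) = 7.533/EI.
Compatibility: M_C·(L₁+L₂)/(3EI) = θ_0, giving M_C = 129 kN·m (hogging).

M_C = 129 kN·m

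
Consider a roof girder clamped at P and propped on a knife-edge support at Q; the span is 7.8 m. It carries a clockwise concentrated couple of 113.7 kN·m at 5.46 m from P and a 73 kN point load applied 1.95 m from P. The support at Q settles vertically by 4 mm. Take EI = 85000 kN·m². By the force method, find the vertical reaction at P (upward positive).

Remove the prop at Q; the released (primary) structure is a cantilever built in at P.
Downward deflection at the released point Q due to the loads:
  clockwise couple 113.7 at a = 5.46: M₀a(2L − a)/(2EI) = 3147/EI
  point load 73 at a = 1.95: Pa²(3L − a)/(6EI) = 992.4/EI
  δ_0 = 4140/EI
Flexibility coefficient — unit upward force at Q: δ_{QQ} = L³/(3EI) = 158.2/EI.
With EI = 85000 kN·m²: δ_0 = 0.048704 m and δ_{QQ} = 0.001861 m/kN.
Compatibility — the beam at Q must follow the support down by 0.004 m: δ_0 − R_Q·δ_{QQ} = 0.004, so R_Q = (0.048704 − 0.004)/0.001861 = 24.02 kN.
Vertical equilibrium: R_P = ΣP − R_Q = 73 − 24.02 = 48.98 kN.

R_P = 48.98 kN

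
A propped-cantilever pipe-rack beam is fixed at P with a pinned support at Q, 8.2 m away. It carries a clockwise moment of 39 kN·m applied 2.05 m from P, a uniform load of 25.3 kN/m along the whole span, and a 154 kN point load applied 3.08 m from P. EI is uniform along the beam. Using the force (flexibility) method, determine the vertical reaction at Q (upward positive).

R_Q = 109.4 kN

Choose R_Q as the redundant. The primary structure is the cantilever fixed at P.
Deflection at Q on the released cantilever, summing each load's contribution:
  clockwise couple 39 at a = 2.05: M₀a(2L − a)/(2EI) = 573.6/EI
  UDL 25.3: wL⁴/(8EI) = 14298/EI
  point load 154 at a = 3.08: Pa²(3L − a)/(6EI) = 5240/EI
  δ_0 = 20112/EI
Tip deflection under a unit load at Q: L³/(3EI) = 183.8/EI.
Compatibility at Q: δ_0 − R_Q·δ_{QQ} = 0, so R_Q = 20112/183.8 = 109.4 kN.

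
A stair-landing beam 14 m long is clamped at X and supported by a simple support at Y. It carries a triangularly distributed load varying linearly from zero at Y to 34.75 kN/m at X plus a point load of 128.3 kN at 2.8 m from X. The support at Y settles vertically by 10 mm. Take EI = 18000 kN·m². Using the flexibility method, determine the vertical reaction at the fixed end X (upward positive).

R_X = 315.9 kN

Release the roller at Y. Primary structure: cantilever fixed at X.
Free-end deflection of the primary structure under the applied loading (downward +):
  triangular load, peak 34.75 at the fixed end: w₀L⁴/(30EI) = 44499/EI
  point load 128.3 at a = 2.8: Pa²(3L − a)/(6EI) = 6572/EI
  δ_0 = 51070/EI
Tip deflection under a unit load at Y: L³/(3EI) = 914.7/EI.
With EI = 18000 kN·m²: δ_0 = 2.8372 m and δ_{YY} = 0.050815 m/kN.
Compatibility — the beam at Y must follow the support down by 0.01 m: δ_0 − R_Y·δ_{YY} = 0.01, so R_Y = (2.8372 − 0.01)/0.050815 = 55.64 kN.
Vertical equilibrium: R_X = ΣP − R_Y = 371.6 − 55.64 = 315.9 kN.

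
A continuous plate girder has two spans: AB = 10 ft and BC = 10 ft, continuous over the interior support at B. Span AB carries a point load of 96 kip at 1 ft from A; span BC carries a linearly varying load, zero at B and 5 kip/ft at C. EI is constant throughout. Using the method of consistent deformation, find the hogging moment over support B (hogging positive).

M_B = 38.34 kip·ft

Release continuity at B by inserting a hinge; the redundant is the internal moment M_B. The primary structure is two simply-supported spans AB and BC.
Discontinuity in slope at B on the released structure — sum the simple-span end rotations:
  span AB: point load 96 at a = 1: Pab(L + a)/(6LEI) = 158.4/EI
  span BC: triangular load, peak 5: 7w₀L³/(360EI) = 97.22/EI
  relative rotation θ_0 = (158.4 + 97.22)/EI = 255.6/EI
A unit hogging moment at B produces rotation L₁/(3EI) + L₂/(3EI) = 6.667/EI.
Slope continuity at B: θ_0 = M_B·6.667/EI, so M_B = 255.6/6.667 = 38.34 kip·ft (hogging).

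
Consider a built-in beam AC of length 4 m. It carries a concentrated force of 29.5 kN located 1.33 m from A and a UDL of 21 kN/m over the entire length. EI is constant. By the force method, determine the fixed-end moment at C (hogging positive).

M_C = 36.71 kN·m

Release both end moments; the primary structure is a simply-supported span AC with redundants M_A and M_C.
Simple-span end rotations at A and C under the given loads:
  at A: point load 29.5 at a = 1.33: Pab(L + b)/(6LEI) = 29.11/EI
  at C: point load 29.5 at a = 1.33: Pab(L + a)/(6LEI) = 23.26/EI
  at A: UDL 21: wL³/(24EI) = 56/EI
  at C: UDL 21: wL³/(24EI) = 56/EI
  θ_A0 = 85.11/EI,  θ_C0 = 79.26/EI
Flexibility coefficients: a unit moment at one end gives L/(3EI) there and L/(6EI) at the far end, so f₁₁ = f₂₂ = 1.333/EI and f₁₂ = f₂₁ = 0.6667/EI.
Compatibility — zero rotation at each built-in end:
  1.333 M_A + 0.6667 M_C = 85.11
  0.6667 M_A + 1.333 M_C = 79.26
Solving the pair gives M_A = 45.48 kN·m and M_C = 36.71 kN·m (hogging).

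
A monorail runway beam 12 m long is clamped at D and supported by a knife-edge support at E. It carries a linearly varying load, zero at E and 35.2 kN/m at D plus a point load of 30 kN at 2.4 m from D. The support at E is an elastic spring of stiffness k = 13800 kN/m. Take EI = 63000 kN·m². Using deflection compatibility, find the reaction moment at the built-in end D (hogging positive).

M_D = 393.9 kN·m

Release the roller at E. Primary structure: cantilever fixed at D.
Free-end deflection of the primary structure under the applied loading (downward +):
  triangular load, peak 35.2 at the fixed end: w₀L⁴/(30EI) = 24330/EI
  point load 30 at a = 2.4: Pa²(3L − a)/(6EI) = 967.7/EI
  δ_0 = 25298/EI
Flexibility coefficient — unit upward force at E: δ_{EE} = L³/(3EI) = 576/EI.
With EI = 63000 kN·m²: δ_0 = 0.40155 m and δ_{EE} = 0.009143 m/kN.
Compatibility — the spring shortens by R_E/k under the reaction it provides: δ_0 − R_E·δ_{EE} = R_E/k. With 1/k = 0.000072 m/kN, R_E = δ_0 / (δ_{EE} + 1/k) = 0.40155 / (0.009143 + 0.000072) = 43.57 kN.
Moment equilibrium about D: M_D = Σ(load moments about D) − R_E·L = 916.8 − 43.57×12 = 393.9 kN·m.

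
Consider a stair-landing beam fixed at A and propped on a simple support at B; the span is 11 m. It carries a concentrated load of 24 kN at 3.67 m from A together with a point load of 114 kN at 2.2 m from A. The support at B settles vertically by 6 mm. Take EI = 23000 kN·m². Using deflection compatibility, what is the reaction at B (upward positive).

Release the roller at B. Primary structure: cantilever fixed at A.
Deflection at B on the released cantilever, summing each load's contribution:
  point load 24 at a = 3.67: Pa²(3L − a)/(6EI) = 1580/EI
  point load 114 at a = 2.2: Pa²(3L − a)/(6EI) = 2832/EI
  δ_0 = 4413/EI
Flexibility coefficient — unit upward force at B: δ_{BB} = L³/(3EI) = 443.7/EI.
With EI = 23000 kN·m²: δ_0 = 0.19185 m and δ_{BB} = 0.01929 m/kN.
Compatibility — the beam at B must follow the support down by 0.006 m: δ_0 − R_B·δ_{BB} = 0.006, so R_B = (0.19185 − 0.006)/0.01929 = 9.635 kN.

R_B = 9.635 kN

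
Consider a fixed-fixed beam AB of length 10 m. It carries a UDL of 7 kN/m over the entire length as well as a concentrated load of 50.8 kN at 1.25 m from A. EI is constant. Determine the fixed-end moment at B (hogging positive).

Release both end moments; the primary structure is a simply-supported span AB with redundants M_A and M_B.
Simple-span end rotations at A and B under the given loads:
  at A: UDL 7: wL³/(24EI) = 291.7/EI
  at B: UDL 7: wL³/(24EI) = 291.7/EI
  at A: point load 50.8 at a = 1.25: Pab(L + b)/(6LEI) = 173.6/EI
  at B: point load 50.8 at a = 1.25: Pab(L + a)/(6LEI) = 104.2/EI
  θ_A0 = 465.3/EI,  θ_B0 = 395.8/EI
Flexibility coefficients: a unit moment at one end gives L/(3EI) there and L/(6EI) at the far end, so f₁₁ = f₂₂ = 3.333/EI and f₁₂ = f₂₁ = 1.667/EI.
Compatibility — zero rotation at each built-in end:
  3.333 M_A + 1.667 M_B = 465.3
  1.667 M_A + 3.333 M_B = 395.8
Solving the pair gives M_A = 107 kN·m and M_B = 65.28 kN·m (hogging).

M_B = 65.28 kN·m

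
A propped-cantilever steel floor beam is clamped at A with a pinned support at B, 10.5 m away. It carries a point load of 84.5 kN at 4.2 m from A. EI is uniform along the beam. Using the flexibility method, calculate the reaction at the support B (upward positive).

Release the roller at B. Primary structure: cantilever fixed at A.
Deflection at B on the released cantilever, summing each load's contribution:
  point load 84.5 at a = 4.2: Pa²(3L − a)/(6EI) = 6782/EI
Flexibility coefficient — unit upward force at B: δ_{BB} = L³/(3EI) = 385.9/EI.
Compatibility at B: δ_0 − R_B·δ_{BB} = 0, so R_B = 6782/385.9 = 17.58 kN.

R_B = 17.58 kN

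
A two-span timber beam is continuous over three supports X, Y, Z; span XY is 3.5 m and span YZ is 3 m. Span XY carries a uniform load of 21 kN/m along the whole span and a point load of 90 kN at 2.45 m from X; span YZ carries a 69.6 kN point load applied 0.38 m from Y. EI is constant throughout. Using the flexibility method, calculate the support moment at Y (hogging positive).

M_Y = 57.58 kN·m

Insert a hinge at Y; M_Y is the redundant, and each span becomes simply supported.
End slopes at the hinge Y, treating each span as simply supported:
  span XY: UDL 21: wL³/(24EI) = 37.52/EI
  span XY: point load 90 at a = 2.45: Pab(L + a)/(6LEI) = 65.6/EI
  span YZ: point load 69.6 at a = 0.38: Pab(L + b)/(6LEI) = 21.64/EI
  relative rotation θ_0 = (103.1 + 21.64)/EI = 124.7/EI
A unit hogging moment at Y produces rotation L₁/(3EI) + L₂/(3EI) = 2.167/EI.
Compatibility: M_Y·(L₁+L₂)/(3EI) = θ_0, giving M_Y = 57.58 kN·m (hogging).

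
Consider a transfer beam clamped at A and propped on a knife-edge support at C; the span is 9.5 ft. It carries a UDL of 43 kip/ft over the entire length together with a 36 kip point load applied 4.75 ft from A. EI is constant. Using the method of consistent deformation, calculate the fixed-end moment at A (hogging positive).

Take the reaction at C as the redundant and release it; the primary structure is a cantilever fixed at A.
Free-end deflection of the primary structure under the applied loading (downward +):
  UDL 43: wL⁴/(8EI) = 43780/EI
  point load 36 at a = 4.75: Pa²(3L − a)/(6EI) = 3215/EI
  δ_0 = 46995/EI
Tip deflection under a unit load at C: L³/(3EI) = 285.8/EI.
The prop prevents deflection at C: R_C = δ_0/δ_{CC} = 46995/285.8 = 164.4 kip.
Moment equilibrium about A: M_A = Σ(load moments about A) − R_C·L = 2111 − 164.4×9.5 = 549.2 kip·ft.

M_A = 549.2 kip·ft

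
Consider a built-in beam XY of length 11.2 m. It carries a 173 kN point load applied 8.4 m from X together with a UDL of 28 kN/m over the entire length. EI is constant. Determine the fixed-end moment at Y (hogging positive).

M_Y = 565.2 kN·m

Take the two fixed-end moments M_X, M_Y as redundants; the released structure is the simple span XY.
Simple-span end rotations at X and Y under the given loads:
  at X: point load 173 at a = 8.4: Pab(L + b)/(6LEI) = 847.7/EI
  at Y: point load 173 at a = 8.4: Pab(L + a)/(6LEI) = 1187/EI
  at X: UDL 28: wL³/(24EI) = 1639/EI
  at Y: UDL 28: wL³/(24EI) = 1639/EI
  θ_X0 = 2487/EI,  θ_Y0 = 2826/EI
Flexibility coefficients: a unit moment at one end gives L/(3EI) there and L/(6EI) at the far end, so f₁₁ = f₂₂ = 3.733/EI and f₁₂ = f₂₁ = 1.867/EI.
Compatibility — zero rotation at each built-in end:
  3.733 M_X + 1.867 M_Y = 2487
  1.867 M_X + 3.733 M_Y = 2826
Solving the pair gives M_X = 383.5 kN·m and M_Y = 565.2 kN·m (hogging).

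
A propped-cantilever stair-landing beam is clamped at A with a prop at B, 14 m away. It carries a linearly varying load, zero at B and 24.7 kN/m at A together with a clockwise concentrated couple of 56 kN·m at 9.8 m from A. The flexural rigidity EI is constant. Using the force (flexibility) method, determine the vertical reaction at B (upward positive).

Release the roller at B. Primary structure: cantilever fixed at A.
Deflection at B on the released cantilever, summing each load's contribution:
  triangular load, peak 24.7 at the fixed end: w₀L⁴/(30EI) = 31629/EI
  clockwise couple 56 at a = 9.8: M₀a(2L − a)/(2EI) = 4994/EI
  δ_0 = 36623/EI
Tip deflection under a unit load at B: L³/(3EI) = 914.7/EI.
Compatibility at B: δ_0 − R_B·δ_{BB} = 0, so R_B = 36623/914.7 = 40.04 kN.

R_B = 40.04 kN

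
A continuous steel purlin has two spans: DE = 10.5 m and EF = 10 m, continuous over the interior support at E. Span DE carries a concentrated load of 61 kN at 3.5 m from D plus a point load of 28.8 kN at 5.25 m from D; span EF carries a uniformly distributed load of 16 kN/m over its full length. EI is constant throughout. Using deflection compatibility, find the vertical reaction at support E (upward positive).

R_E = 148.9 kN

Insert a hinge at E; M_E is the redundant, and each span becomes simply supported.
Rotations at E on the released spans (each span's end-slope, ×1/EI):
  span DE: point load 61 at a = 3.5: Pab(L + a)/(6LEI) = 332.1/EI
  span DE: point load 28.8 at a = 5.25: Pab(L + a)/(6LEI) = 198.4/EI
  span EF: UDL 16: wL³/(24EI) = 666.7/EI
  relative rotation θ_0 = (530.6 + 666.7)/EI = 1197/EI
A unit hogging moment at E produces rotation L₁/(3EI) + L₂/(3EI) = 6.833/EI.
Compatibility: M_E·(L₁+L₂)/(3EI) = θ_0, giving M_E = 175.2 kN·m (hogging).
Span DE, ΣM about D with M_E applied at E: R_E^{DE}·10.5 = 364.7 + 175.2, so R_E^{DE} = 51.42 kN and R_D = 89.8 − 51.42 = 38.38 kN.
Span EF, ΣM about F: R_E^{EF}·10 = 800 + 175.2, so R_E^{EF} = 97.52 kN and R_F = 160 − 97.52 = 62.48 kN.
R_E = 51.42 + 97.52 = 148.9 kN.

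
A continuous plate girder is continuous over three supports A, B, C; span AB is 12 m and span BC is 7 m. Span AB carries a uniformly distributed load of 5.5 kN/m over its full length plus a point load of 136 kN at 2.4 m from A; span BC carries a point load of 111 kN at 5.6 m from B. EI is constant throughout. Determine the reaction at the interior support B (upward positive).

Take M_B as the redundant. Released structure: two simple spans AB and BC with a hinge at B.
Discontinuity in slope at B on the released structure — sum the simple-span end rotations:
  span AB: UDL 5.5: wL³/(24EI) = 396/EI
  span AB: point load 136 at a = 2.4: Pab(L + a)/(6LEI) = 626.7/EI
  span BC: point load 111 at a = 5.6: Pab(L + b)/(6LEI) = 174/EI
  relative rotation θ_0 = (1023 + 174)/EI = 1197/EI
A unit hogging moment at B produces rotation L₁/(3EI) + L₂/(3EI) = 6.333/EI.
Slope continuity at B: θ_0 = M_B·6.333/EI, so M_B = 1197/6.333 = 189 kN·m (hogging).
Span AB, ΣM about A with M_B applied at B: R_B^{AB}·12 = 722.4 + 189, so R_B^{AB} = 75.95 kN and R_A = 202 − 75.95 = 126.1 kN.
Span BC, ΣM about C: R_B^{BC}·7 = 155.4 + 189, so R_B^{BC} = 49.19 kN and R_C = 111 − 49.19 = 61.81 kN.
R_B = 75.95 + 49.19 = 125.1 kN.

R_B = 125.1 kN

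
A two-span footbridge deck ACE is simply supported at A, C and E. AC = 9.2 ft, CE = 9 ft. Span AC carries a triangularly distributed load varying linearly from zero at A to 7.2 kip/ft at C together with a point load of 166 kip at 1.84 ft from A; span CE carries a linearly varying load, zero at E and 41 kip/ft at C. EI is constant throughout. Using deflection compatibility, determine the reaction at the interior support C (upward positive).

Insert a hinge at C; M_C is the redundant, and each span becomes simply supported.
Discontinuity in slope at C on the released structure — sum the simple-span end rotations:
  span AC: triangular load, peak 7.2: w₀L³/(45EI) = 124.6/EI
  span AC: point load 166 at a = 1.84: Pab(L + a)/(6LEI) = 449.6/EI
  span CE: triangular load, peak 41: w₀L³/(45EI) = 664.2/EI
  relative rotation θ_0 = (574.2 + 664.2)/EI = 1238/EI
A unit hogging moment at C produces rotation L₁/(3EI) + L₂/(3EI) = 6.067/EI.
Slope continuity at C: θ_0 = M_C·6.067/EI, so M_C = 1238/6.067 = 204.1 kip·ft (hogging).
Span AC, ΣM about A with M_C applied at C: R_C^{AC}·9.2 = 508.6 + 204.1, so R_C^{AC} = 77.47 kip and R_A = 199.1 − 77.47 = 121.7 kip.
Span CE, ΣM about E: R_C^{CE}·9 = 1107 + 204.1, so R_C^{CE} = 145.7 kip and R_E = 184.5 − 145.7 = 38.82 kip.
R_C = 77.47 + 145.7 = 223.1 kip.

R_C = 223.1 kip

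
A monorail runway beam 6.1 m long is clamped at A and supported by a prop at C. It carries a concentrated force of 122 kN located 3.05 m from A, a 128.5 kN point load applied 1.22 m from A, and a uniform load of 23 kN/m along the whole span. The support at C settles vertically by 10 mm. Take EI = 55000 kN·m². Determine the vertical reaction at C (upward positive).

R_C = 90.66 kN

Remove the prop at C; the released (primary) structure is a cantilever built in at A.
Primary-structure tip deflection at C by superposition:
  point load 122 at a = 3.05: Pa²(3L − a)/(6EI) = 2885/EI
  point load 128.5 at a = 1.22: Pa²(3L − a)/(6EI) = 544.5/EI
  UDL 23: wL⁴/(8EI) = 3981/EI
  δ_0 = 7410/EI
Flexibility coefficient — unit upward force at C: δ_{CC} = L³/(3EI) = 75.66/EI.
With EI = 55000 kN·m²: δ_0 = 0.13472 m and δ_{CC} = 0.001376 m/kN.
Compatibility — the beam at C must follow the support down by 0.01 m: δ_0 − R_C·δ_{CC} = 0.01, so R_C = (0.13472 − 0.01)/0.001376 = 90.66 kN.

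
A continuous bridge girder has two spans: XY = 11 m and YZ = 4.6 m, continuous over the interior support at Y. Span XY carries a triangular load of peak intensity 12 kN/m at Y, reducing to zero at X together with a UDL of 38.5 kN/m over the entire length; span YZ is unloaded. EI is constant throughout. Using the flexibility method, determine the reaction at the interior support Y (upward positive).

Take M_Y as the redundant. Released structure: two simple spans XY and YZ with a hinge at Y.
End slopes at the hinge Y, treating each span as simply supported:
  span XY: triangular load, peak 12: w₀L³/(45EI) = 354.9/EI
  span XY: UDL 38.5: wL³/(24EI) = 2135/EI
  relative rotation θ_0 = (2490 + 0)/EI = 2490/EI
A unit hogging moment at Y produces rotation L₁/(3EI) + L₂/(3EI) = 5.2/EI.
Slope continuity at Y: θ_0 = M_Y·5.2/EI, so M_Y = 2490/5.2 = 478.9 kN·m (hogging).
Span XY, ΣM about X with M_Y applied at Y: R_Y^{XY}·11 = 2813 + 478.9, so R_Y^{XY} = 299.3 kN and R_X = 489.5 − 299.3 = 190.2 kN.
Span YZ, ΣM about Z: R_Y^{YZ}·4.6 = 0 + 478.9, so R_Y^{YZ} = 104.1 kN and R_Z = 0 − 104.1 = -104.1 kN.
R_Y = 299.3 + 104.1 = 403.4 kN.

R_Y = 403.4 kN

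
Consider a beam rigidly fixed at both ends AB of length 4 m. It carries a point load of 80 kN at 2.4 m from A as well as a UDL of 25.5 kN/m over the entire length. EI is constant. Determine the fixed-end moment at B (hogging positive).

Take the two fixed-end moments M_A, M_B as redundants; the released structure is the simple span AB.
End rotations of the released simple span under the applied load (×1/EI):
  at A: point load 80 at a = 2.4: Pab(L + b)/(6LEI) = 71.68/EI
  at B: point load 80 at a = 2.4: Pab(L + a)/(6LEI) = 81.92/EI
  at A: UDL 25.5: wL³/(24EI) = 68/EI
  at B: UDL 25.5: wL³/(24EI) = 68/EI
  θ_A0 = 139.7/EI,  θ_B0 = 149.9/EI
Flexibility coefficients: a unit moment at one end gives L/(3EI) there and L/(6EI) at the far end, so f₁₁ = f₂₂ = 1.333/EI and f₁₂ = f₂₁ = 0.6667/EI.
Compatibility — zero rotation at each built-in end:
  1.333 M_A + 0.6667 M_B = 139.7
  0.6667 M_A + 1.333 M_B = 149.9
Solving the pair gives M_A = 64.72 kN·m and M_B = 80.08 kN·m (hogging).

M_B = 80.08 kN·m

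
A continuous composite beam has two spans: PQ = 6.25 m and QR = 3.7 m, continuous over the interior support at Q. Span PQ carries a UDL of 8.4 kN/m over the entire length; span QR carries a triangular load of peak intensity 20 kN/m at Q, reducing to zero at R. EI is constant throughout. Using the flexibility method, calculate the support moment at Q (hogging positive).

Insert a hinge at Q; M_Q is the redundant, and each span becomes simply supported.
Discontinuity in slope at Q on the released structure — sum the simple-span end rotations:
  span PQ: UDL 8.4: wL³/(24EI) = 85.45/EI
  span QR: triangular load, peak 20: w₀L³/(45EI) = 22.51/EI
  relative rotation θ_0 = (85.45 + 22.51)/EI = 108/EI
A unit hogging moment at Q produces rotation L₁/(3EI) + L₂/(3EI) = 3.317/EI.
Slope continuity at Q: θ_0 = M_Q·3.317/EI, so M_Q = 108/3.317 = 32.55 kN·m (hogging).

M_Q = 32.55 kN·m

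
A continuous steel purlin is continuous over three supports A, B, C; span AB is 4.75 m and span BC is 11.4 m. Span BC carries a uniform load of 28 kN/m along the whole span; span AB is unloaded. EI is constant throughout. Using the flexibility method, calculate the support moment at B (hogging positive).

Release continuity at B by inserting a hinge; the redundant is the internal moment M_B. The primary structure is two simply-supported spans AB and BC.
End slopes at the hinge B, treating each span as simply supported:
  span BC: UDL 28: wL³/(24EI) = 1728/EI
  relative rotation θ_0 = (0 + 1728)/EI = 1728/EI
A unit hogging moment at B produces rotation L₁/(3EI) + L₂/(3EI) = 5.383/EI.
Compatibility: M_B·(L₁+L₂)/(3EI) = θ_0, giving M_B = 321.1 kN·m (hogging).

M_B = 321.1 kN·m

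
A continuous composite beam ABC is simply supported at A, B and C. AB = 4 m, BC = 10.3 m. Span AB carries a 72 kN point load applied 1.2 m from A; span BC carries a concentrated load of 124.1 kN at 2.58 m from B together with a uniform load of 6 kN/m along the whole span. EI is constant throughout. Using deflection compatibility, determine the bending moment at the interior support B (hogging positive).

M_B = 219.5 kN·m

Take M_B as the redundant. Released structure: two simple spans AB and BC with a hinge at B.
End slopes at the hinge B, treating each span as simply supported:
  span AB: point load 72 at a = 1.2: Pab(L + a)/(6LEI) = 52.42/EI
  span BC: point load 124.1 at a = 2.58: Pab(L + b)/(6LEI) = 720.7/EI
  span BC: UDL 6: wL³/(24EI) = 273.2/EI
  relative rotation θ_0 = (52.42 + 993.9)/EI = 1046/EI
A unit hogging moment at B produces rotation L₁/(3EI) + L₂/(3EI) = 4.767/EI.
Compatibility: M_B·(L₁+L₂)/(3EI) = θ_0, giving M_B = 219.5 kN·m (hogging).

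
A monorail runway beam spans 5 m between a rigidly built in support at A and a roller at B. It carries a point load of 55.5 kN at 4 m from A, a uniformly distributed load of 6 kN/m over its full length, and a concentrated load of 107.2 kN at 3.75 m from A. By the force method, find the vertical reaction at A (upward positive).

R_A = 74.54 kN

Remove the prop at B; the released (primary) structure is a cantilever built in at A.
Free-end deflection of the primary structure under the applied loading (downward +):
  point load 55.5 at a = 4: Pa²(3L − a)/(6EI) = 1628/EI
  UDL 6: wL⁴/(8EI) = 468.8/EI
  point load 107.2 at a = 3.75: Pa²(3L − a)/(6EI) = 2827/EI
  δ_0 = 4923/EI
Flexibility coefficient — unit upward force at B: δ_{BB} = L³/(3EI) = 41.67/EI.
Compatibility at B: δ_0 − R_B·δ_{BB} = 0, so R_B = 4923/41.67 = 118.2 kN.
Vertical equilibrium: R_A = ΣP − R_B = 192.7 − 118.2 = 74.54 kN.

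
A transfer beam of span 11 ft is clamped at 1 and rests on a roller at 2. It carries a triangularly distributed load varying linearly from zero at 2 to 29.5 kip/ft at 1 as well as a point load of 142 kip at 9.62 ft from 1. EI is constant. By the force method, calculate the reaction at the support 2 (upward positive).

R_2 = 147.9 kip

Release the roller at 2. Primary structure: cantilever fixed at 1.
Deflection at 2 on the released cantilever, summing each load's contribution:
  triangular load, peak 29.5 at the fixed end: w₀L⁴/(30EI) = 14397/EI
  point load 142 at a = 9.62: Pa²(3L − a)/(6EI) = 51207/EI
  δ_0 = 65604/EI
Tip deflection under a unit load at 2: L³/(3EI) = 443.7/EI.
The prop prevents deflection at 2: R_2 = δ_0/δ_{22} = 65604/443.7 = 147.9 kip.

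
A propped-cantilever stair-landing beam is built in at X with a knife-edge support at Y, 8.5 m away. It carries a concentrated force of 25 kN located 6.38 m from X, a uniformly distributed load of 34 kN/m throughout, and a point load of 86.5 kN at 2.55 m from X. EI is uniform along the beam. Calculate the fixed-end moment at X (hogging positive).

Release the roller at Y. Primary structure: cantilever fixed at X.
Deflection at Y on the released cantilever, summing each load's contribution:
  point load 25 at a = 6.38: Pa²(3L − a)/(6EI) = 3243/EI
  UDL 34: wL⁴/(8EI) = 22185/EI
  point load 86.5 at a = 2.55: Pa²(3L − a)/(6EI) = 2151/EI
  δ_0 = 27579/EI
Tip deflection under a unit load at Y: L³/(3EI) = 204.7/EI.
The prop prevents deflection at Y: R_Y = δ_0/δ_{YY} = 27579/204.7 = 134.7 kN.
Moment equilibrium about X: M_X = Σ(load moments about X) − R_Y·L = 1608 − 134.7×8.5 = 463.2 kN·m.

M_X = 463.2 kN·m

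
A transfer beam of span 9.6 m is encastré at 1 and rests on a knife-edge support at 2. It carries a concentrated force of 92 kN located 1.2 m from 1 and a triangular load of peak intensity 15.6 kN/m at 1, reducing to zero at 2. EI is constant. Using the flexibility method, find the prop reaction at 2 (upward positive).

Choose R_2 as the redundant. The primary structure is the cantilever fixed at 1.
Deflection at 2 on the released cantilever, summing each load's contribution:
  point load 92 at a = 1.2: Pa²(3L − a)/(6EI) = 609.4/EI
  triangular load, peak 15.6 at the fixed end: w₀L⁴/(30EI) = 4417/EI
  δ_0 = 5026/EI
Flexibility coefficient — unit upward force at 2: δ_{22} = L³/(3EI) = 294.9/EI.
Compatibility at 2: δ_0 − R_2·δ_{22} = 0, so R_2 = 5026/294.9 = 17.04 kN.

R_2 = 17.04 kN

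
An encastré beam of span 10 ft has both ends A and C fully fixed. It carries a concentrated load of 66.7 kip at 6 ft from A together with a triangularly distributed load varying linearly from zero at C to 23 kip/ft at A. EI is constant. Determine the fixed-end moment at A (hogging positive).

M_A = 179 kip·ft

Release both end moments; the primary structure is a simply-supported span AC with redundants M_A and M_C.
End rotations of the released simple span under the applied load (×1/EI):
  at A: point load 66.7 at a = 6: Pab(L + b)/(6LEI) = 373.5/EI
  at C: point load 66.7 at a = 6: Pab(L + a)/(6LEI) = 426.9/EI
  at A: triangular load, peak 23: w₀L³/(45EI) = 511.1/EI
  at C: triangular load, peak 23: 7w₀L³/(360EI) = 447.2/EI
  θ_A0 = 884.6/EI,  θ_C0 = 874.1/EI
Flexibility coefficients: a unit moment at one end gives L/(3EI) there and L/(6EI) at the far end, so f₁₁ = f₂₂ = 3.333/EI and f₁₂ = f₂₁ = 1.667/EI.
Compatibility — zero rotation at each built-in end:
  3.333 M_A + 1.667 M_C = 884.6
  1.667 M_A + 3.333 M_C = 874.1
Solving the pair gives M_A = 179 kip·ft and M_C = 172.7 kip·ft (hogging).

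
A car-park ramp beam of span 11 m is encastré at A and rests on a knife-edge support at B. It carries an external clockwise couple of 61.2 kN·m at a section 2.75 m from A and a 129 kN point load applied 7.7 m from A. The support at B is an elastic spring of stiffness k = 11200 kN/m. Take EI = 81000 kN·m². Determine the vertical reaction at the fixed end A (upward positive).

Choose R_B as the redundant. The primary structure is the cantilever fixed at A.
Free-end deflection of the primary structure under the applied loading (downward +):
  clockwise couple 61.2 at a = 2.75: M₀a(2L − a)/(2EI) = 1620/EI
  point load 129 at a = 7.7: Pa²(3L − a)/(6EI) = 32251/EI
  δ_0 = 33871/EI
Tip deflection under a unit load at B: L³/(3EI) = 443.7/EI.
With EI = 81000 kN·m²: δ_0 = 0.41816 m and δ_{BB} = 0.005477 m/kN.
Compatibility — the spring shortens by R_B/k under the reaction it provides: δ_0 − R_B·δ_{BB} = R_B/k. With 1/k = 0.000089 m/kN, R_B = δ_0 / (δ_{BB} + 1/k) = 0.41816 / (0.005477 + 0.000089) = 75.12 kN.
Vertical equilibrium: R_A = ΣP − R_B = 129 − 75.12 = 53.88 kN.

R_A = 53.88 kN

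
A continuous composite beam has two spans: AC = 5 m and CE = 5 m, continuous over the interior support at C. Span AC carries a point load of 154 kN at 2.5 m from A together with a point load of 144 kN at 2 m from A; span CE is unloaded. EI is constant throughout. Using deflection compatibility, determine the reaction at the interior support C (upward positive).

Take M_C as the redundant. Released structure: two simple spans AC and CE with a hinge at C.
Discontinuity in slope at C on the released structure — sum the simple-span end rotations:
  span AC: point load 154 at a = 2.5: Pab(L + a)/(6LEI) = 240.6/EI
  span AC: point load 144 at a = 2: Pab(L + a)/(6LEI) = 201.6/EI
  relative rotation θ_0 = (442.2 + 0)/EI = 442.2/EI
A unit hogging moment at C produces rotation L₁/(3EI) + L₂/(3EI) = 3.333/EI.
Slope continuity at C: θ_0 = M_C·3.333/EI, so M_C = 442.2/3.333 = 132.7 kN·m (hogging).
Span AC, ΣM about A with M_C applied at C: R_C^{AC}·5 = 673 + 132.7, so R_C^{AC} = 161.1 kN and R_A = 298 − 161.1 = 136.9 kN.
Span CE, ΣM about E: R_C^{CE}·5 = 0 + 132.7, so R_C^{CE} = 26.53 kN and R_E = 0 − 26.53 = -26.53 kN.
R_C = 161.1 + 26.53 = 187.7 kN.

R_C = 187.7 kN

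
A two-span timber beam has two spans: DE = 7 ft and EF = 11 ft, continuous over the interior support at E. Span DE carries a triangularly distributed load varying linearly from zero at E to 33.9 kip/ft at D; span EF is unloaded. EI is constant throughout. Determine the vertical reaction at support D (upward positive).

Release continuity at E by inserting a hinge; the redundant is the internal moment M_E. The primary structure is two simply-supported spans DE and EF.
Discontinuity in slope at E on the released structure — sum the simple-span end rotations:
  span DE: triangular load, peak 33.9: 7w₀L³/(360EI) = 226.1/EI
  relative rotation θ_0 = (226.1 + 0)/EI = 226.1/EI
A unit hogging moment at E produces rotation L₁/(3EI) + L₂/(3EI) = 6/EI.
Compatibility: M_E·(L₁+L₂)/(3EI) = θ_0, giving M_E = 37.68 kip·ft (hogging).
Span DE, ΣM about D with M_E applied at E: R_E^{DE}·7 = 276.9 + 37.68, so R_E^{DE} = 44.93 kip and R_D = 118.7 − 44.93 = 73.72 kip.

R_D = 73.72 kip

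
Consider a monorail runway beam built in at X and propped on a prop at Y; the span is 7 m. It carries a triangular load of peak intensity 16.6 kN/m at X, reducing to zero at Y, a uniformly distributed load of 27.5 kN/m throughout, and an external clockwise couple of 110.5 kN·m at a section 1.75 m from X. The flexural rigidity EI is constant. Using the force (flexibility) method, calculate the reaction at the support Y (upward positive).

R_Y = 94.17 kN

Remove the prop at Y; the released (primary) structure is a cantilever built in at X.
Deflection at Y on the released cantilever, summing each load's contribution:
  triangular load, peak 16.6 at the fixed end: w₀L⁴/(30EI) = 1329/EI
  UDL 27.5: wL⁴/(8EI) = 8253/EI
  clockwise couple 110.5 at a = 1.75: M₀a(2L − a)/(2EI) = 1184/EI
  δ_0 = 10766/EI
Flexibility coefficient — unit upward force at Y: δ_{YY} = L³/(3EI) = 114.3/EI.
Compatibility at Y: δ_0 − R_Y·δ_{YY} = 0, so R_Y = 10766/114.3 = 94.17 kN.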